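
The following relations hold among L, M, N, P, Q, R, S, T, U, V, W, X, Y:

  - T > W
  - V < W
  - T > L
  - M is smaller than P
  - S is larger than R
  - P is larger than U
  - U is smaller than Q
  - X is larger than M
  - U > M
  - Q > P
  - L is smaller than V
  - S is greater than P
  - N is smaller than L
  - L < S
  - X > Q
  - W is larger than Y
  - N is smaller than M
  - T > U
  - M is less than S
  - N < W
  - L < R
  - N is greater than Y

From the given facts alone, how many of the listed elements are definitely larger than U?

The elements the relations force above U are P, T, S, Q, X — no chain reaches any other.
That is 5.

5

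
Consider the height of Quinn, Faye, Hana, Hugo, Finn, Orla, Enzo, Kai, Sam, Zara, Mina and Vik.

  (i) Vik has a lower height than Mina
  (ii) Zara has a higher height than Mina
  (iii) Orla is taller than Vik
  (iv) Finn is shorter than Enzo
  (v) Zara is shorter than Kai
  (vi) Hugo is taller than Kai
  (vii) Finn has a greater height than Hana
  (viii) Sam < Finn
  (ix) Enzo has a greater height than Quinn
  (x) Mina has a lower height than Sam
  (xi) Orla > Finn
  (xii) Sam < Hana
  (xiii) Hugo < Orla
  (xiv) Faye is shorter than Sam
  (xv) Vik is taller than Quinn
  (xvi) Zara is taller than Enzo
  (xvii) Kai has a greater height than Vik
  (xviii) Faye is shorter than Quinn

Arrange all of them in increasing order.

Each adjacent pair is fixed by a given relation: Faye < Quinn; Quinn < Vik; Vik < Mina; Mina < Sam; Sam < Hana; Hana < Finn; Finn < Enzo; Enzo < Zara; Zara < Kai; Kai < Hugo; Hugo < Orla. Chaining them end to end gives the full order.

Faye < Quinn < Vik < Mina < Sam < Hana < Finn < Enzo < Zara < Kai < Hugo < Orla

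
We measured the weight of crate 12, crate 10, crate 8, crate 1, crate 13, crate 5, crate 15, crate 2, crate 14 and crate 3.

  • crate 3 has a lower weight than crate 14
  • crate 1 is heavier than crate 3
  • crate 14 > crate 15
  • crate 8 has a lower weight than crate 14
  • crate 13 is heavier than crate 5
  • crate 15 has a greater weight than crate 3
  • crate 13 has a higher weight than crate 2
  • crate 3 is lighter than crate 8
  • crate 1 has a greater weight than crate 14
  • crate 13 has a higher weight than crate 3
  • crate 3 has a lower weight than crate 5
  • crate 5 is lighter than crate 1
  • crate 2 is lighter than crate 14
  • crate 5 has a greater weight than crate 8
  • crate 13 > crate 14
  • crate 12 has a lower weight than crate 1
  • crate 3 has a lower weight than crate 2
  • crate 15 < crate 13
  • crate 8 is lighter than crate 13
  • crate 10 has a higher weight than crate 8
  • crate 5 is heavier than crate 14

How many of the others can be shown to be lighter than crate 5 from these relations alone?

5

The elements the relations force below crate 5 are crate 3, crate 8, crate 2, crate 15, crate 14 — no chain reaches any other.
That is 5.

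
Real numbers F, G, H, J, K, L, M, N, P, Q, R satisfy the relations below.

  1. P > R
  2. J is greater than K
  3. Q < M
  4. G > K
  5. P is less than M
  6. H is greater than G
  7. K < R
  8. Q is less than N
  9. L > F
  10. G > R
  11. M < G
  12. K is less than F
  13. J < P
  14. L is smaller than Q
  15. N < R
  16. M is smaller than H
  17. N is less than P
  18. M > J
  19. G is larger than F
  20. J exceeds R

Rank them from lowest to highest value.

K < F < L < Q < N < R < J < P < M < G < H

The consecutive links are each given: K < F; F < L; L < Q; Q < N; N < R; R < J; J < P; P < M; M < G; G < H.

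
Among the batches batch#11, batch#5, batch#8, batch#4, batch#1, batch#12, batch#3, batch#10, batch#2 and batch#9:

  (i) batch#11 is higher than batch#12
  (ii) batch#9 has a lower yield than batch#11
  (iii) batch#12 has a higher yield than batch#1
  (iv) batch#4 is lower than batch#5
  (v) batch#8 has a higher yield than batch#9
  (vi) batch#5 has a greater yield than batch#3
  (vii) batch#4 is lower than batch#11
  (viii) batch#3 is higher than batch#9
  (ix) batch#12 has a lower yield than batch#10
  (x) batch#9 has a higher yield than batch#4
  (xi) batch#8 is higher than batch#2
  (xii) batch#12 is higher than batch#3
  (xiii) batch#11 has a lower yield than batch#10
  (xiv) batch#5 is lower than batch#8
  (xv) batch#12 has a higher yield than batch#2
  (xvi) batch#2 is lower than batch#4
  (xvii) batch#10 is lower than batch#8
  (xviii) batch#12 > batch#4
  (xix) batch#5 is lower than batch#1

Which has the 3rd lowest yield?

batch#9

Chaining the given pairs: batch#2 < batch#4 < batch#9 < batch#3 < batch#5 < batch#1 < batch#12 < batch#11 < batch#10 < batch#8.
Counting 3 from the smallest end gives batch#9.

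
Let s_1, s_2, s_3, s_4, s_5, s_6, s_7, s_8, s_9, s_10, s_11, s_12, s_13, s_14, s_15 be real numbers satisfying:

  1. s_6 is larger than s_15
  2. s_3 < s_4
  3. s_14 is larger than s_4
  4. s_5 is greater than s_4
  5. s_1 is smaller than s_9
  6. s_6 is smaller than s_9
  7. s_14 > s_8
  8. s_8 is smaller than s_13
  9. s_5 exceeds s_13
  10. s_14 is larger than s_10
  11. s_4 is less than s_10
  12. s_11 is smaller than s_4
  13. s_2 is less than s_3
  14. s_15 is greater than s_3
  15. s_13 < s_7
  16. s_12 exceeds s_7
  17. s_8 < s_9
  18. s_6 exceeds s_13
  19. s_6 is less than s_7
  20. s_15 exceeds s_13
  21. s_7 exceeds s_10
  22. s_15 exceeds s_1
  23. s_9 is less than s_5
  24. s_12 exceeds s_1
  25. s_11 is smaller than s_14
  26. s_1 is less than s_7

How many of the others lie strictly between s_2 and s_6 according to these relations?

2

The relations place s_2 below s_6. An element lies strictly between them when it is forced above s_2 and also forced below s_6.
Above s_2: {s_3, s_15, s_4, s_10, s_14, s_9, s_5, s_7, s_12}. Below s_6: {s_1, s_8, s_3, s_13, s_15}.
Intersection: {s_3, s_15} — 2.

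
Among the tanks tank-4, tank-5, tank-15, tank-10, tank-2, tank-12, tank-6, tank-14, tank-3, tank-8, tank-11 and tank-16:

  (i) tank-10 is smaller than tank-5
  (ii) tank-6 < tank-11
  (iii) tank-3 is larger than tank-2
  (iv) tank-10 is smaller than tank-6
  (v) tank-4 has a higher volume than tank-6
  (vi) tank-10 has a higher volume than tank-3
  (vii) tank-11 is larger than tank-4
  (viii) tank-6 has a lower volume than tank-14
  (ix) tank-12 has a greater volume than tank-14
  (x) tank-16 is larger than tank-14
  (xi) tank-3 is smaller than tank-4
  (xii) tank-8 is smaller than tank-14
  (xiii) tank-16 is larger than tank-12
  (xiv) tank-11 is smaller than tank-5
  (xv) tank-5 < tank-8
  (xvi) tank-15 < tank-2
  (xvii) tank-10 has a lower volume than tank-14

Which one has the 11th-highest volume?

Chaining the given pairs: tank-15 < tank-2 < tank-3 < tank-10 < tank-6 < tank-4 < tank-11 < tank-5 < tank-8 < tank-14 < tank-12 < tank-16.
Counting 11 from the largest end gives tank-2.

tank-2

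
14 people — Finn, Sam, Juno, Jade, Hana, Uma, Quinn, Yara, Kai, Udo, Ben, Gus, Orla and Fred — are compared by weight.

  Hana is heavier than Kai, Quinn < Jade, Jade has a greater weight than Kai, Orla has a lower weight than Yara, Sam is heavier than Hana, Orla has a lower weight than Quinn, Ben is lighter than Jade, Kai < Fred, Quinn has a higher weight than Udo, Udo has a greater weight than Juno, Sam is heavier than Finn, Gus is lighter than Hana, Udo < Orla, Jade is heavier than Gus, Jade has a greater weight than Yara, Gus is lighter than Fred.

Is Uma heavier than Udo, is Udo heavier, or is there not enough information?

undetermined

Following every chain through Udo: above Udo we get Orla, Yara, Quinn, Jade; below Udo we get Juno.
Uma is not reached, and no chain runs the other way from Uma to Udo.
So the given relations leave the order of Udo and Uma undetermined.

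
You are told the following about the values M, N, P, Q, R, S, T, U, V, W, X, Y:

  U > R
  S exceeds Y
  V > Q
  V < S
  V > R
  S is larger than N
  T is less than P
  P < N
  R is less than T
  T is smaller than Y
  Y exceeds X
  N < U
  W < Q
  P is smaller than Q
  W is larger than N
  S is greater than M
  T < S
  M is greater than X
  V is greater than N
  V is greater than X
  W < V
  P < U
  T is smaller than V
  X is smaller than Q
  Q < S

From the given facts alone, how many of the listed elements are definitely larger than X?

5

The elements the relations force above X are Y, Q, M, V, S — no chain reaches any other.
That is 5.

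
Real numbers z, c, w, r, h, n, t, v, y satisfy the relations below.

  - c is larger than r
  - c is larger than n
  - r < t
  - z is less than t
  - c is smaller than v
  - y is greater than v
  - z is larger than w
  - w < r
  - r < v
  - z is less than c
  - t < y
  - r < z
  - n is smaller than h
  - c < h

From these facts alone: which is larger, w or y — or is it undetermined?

w < r and r < z give w < z.
Then z < c extends the chain to c.
Then c < v extends the chain to v.
With v < y: w < r < z < c < v < y.
So y is larger.

y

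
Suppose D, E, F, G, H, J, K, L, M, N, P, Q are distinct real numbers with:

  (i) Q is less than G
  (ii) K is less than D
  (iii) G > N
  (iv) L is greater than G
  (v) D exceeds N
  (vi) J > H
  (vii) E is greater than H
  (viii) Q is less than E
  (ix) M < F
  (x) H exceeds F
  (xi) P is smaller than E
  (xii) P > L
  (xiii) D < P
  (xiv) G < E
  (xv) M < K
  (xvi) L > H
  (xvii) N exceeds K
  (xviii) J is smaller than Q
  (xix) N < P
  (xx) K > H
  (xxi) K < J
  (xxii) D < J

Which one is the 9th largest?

K

The consecutive relations fix a unique order: M < F < H < K < N < D < J < Q < G < L < P < E.
Counting 9 from the largest end gives K.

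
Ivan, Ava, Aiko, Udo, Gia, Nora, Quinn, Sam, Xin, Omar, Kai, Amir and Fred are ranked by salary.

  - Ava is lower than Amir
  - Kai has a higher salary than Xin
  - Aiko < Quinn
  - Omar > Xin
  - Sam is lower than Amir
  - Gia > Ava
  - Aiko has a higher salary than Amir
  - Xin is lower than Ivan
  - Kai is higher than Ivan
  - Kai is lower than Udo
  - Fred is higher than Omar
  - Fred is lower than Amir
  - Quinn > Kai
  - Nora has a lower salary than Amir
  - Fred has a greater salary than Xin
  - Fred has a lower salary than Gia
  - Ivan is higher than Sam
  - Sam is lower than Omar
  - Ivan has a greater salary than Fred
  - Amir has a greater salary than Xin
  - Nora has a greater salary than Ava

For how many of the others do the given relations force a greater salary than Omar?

8

From Omar the given relations immediately reach Fred.
From those, Ivan, Gia, Amir — 4 in total.
From those, Kai, Aiko — 6 in total.
From those, Udo, Quinn — 8 in total.
No other element is forced above Omar by the given relations, so the count is 8.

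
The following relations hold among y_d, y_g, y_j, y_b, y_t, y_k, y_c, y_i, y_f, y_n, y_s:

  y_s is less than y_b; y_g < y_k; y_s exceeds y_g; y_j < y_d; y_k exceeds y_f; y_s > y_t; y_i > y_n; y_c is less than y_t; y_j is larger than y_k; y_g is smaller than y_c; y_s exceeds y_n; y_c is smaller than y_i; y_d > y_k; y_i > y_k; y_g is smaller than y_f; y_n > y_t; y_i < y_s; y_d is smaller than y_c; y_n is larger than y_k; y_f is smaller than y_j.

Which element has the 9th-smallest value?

The consecutive relations fix a unique order: y_g < y_f < y_k < y_j < y_d < y_c < y_t < y_n < y_i < y_s < y_b.
Counting 9 from the smallest end gives y_i.

y_i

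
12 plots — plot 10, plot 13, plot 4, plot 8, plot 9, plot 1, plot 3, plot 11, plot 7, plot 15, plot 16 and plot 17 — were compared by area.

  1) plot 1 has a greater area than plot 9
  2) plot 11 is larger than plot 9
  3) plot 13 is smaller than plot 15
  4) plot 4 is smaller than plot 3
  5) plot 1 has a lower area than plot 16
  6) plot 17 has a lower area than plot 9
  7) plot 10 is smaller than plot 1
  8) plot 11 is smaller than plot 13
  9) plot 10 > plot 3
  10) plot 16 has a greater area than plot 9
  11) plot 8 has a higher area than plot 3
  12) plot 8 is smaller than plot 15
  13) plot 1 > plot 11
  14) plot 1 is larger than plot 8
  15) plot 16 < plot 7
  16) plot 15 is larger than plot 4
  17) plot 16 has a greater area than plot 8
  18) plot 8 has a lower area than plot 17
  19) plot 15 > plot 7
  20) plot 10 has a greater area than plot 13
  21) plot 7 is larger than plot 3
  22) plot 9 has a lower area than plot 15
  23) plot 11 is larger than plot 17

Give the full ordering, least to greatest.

plot 4 < plot 3 < plot 8 < plot 17 < plot 9 < plot 11 < plot 13 < plot 10 < plot 1 < plot 16 < plot 7 < plot 15

Each adjacent pair is fixed by a given relation: plot 4 < plot 3; plot 3 < plot 8; plot 8 < plot 17; plot 17 < plot 9; plot 9 < plot 11; plot 11 < plot 13; plot 13 < plot 10; plot 10 < plot 1; plot 1 < plot 16; plot 16 < plot 7; plot 7 < plot 15. Chaining them end to end gives the full order.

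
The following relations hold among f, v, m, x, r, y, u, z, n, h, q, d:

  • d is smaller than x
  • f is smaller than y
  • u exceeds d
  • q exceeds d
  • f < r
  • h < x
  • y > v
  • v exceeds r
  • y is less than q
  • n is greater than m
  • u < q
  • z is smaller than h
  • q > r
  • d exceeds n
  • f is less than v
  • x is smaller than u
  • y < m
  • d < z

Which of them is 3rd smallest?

The consecutive relations fix a unique order: f < r < v < y < m < n < d < z < h < x < u < q.
Counting 3 from the smallest end gives v.

v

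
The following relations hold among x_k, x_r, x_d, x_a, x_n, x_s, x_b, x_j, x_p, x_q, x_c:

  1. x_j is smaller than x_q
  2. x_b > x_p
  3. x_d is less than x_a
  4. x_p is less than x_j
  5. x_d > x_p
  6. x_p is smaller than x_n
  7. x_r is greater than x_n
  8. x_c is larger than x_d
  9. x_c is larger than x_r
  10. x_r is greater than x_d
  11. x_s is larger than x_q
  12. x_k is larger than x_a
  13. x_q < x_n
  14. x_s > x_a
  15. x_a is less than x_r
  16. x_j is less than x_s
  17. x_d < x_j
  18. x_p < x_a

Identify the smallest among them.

Chaining upward from x_p: directly above it, x_d, x_a, x_j, x_n, x_b; then x_k, x_q, x_s, x_r, x_c.
That covers every other element, and nothing is given below x_p, so x_p is the smallest.

x_p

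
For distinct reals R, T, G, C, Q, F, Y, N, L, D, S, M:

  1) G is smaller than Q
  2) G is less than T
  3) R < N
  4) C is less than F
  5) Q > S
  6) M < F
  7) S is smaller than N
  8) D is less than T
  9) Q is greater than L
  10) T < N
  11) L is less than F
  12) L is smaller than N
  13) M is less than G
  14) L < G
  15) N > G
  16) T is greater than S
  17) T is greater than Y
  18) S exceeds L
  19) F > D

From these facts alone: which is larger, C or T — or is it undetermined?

Following every chain through C: above C we get F.
T is not reached, and no chain runs the other way from T to C.
So the given relations leave the order of C and T undetermined.

undetermined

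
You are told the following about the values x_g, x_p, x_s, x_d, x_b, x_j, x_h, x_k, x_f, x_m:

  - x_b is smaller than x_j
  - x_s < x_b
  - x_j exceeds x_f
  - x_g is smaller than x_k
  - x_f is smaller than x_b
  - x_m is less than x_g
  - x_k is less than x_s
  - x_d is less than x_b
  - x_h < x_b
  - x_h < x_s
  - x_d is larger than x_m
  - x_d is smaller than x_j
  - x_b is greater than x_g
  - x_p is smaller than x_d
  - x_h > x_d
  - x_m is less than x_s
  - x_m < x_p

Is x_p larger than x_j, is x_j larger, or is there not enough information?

x_j

The relevant relations are x_p < x_d; x_d < x_h; x_h < x_s; x_s < x_b; x_b < x_j.
Chaining these gives x_p < x_d < x_h < x_s < x_b < x_j.
So x_j is larger.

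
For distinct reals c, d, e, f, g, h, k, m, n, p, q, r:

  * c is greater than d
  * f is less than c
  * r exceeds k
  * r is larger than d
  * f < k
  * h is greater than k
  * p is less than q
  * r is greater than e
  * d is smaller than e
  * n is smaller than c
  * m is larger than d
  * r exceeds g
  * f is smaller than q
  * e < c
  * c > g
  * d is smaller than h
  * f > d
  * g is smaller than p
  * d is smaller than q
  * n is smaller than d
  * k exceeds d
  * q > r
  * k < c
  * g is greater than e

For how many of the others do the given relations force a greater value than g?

Directly above g: r, p, c.
One step further: q (4 so far).
Nothing else is reachable above g; 4 in all.

4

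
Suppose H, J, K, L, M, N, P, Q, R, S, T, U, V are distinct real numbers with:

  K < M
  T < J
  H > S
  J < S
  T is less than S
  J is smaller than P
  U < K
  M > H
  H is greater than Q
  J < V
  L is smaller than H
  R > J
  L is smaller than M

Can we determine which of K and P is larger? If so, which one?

Following every chain through K: above K we get M; below K we get U.
P is not reached, and no chain runs the other way from P to K.
So the given relations leave the order of K and P undetermined.

undetermined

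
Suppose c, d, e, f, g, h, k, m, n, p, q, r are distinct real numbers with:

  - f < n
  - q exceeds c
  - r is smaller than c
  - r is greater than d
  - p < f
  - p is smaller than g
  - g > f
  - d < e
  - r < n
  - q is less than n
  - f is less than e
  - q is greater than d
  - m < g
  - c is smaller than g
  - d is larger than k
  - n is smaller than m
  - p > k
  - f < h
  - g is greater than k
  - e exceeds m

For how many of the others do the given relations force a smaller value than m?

From m the given relations immediately reach n.
From those, f, r, q — 4 in total.
From those, p, d, c — 7 in total.
From those, k — 8 in total.
Nothing else is reachable below m; 8 in all.

8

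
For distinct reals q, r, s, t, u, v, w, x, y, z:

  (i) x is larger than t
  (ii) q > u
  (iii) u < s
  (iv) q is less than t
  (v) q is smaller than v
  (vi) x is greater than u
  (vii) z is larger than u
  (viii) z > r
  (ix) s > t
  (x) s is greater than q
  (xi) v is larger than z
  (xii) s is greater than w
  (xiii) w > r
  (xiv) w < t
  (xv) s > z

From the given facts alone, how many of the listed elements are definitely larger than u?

6

Directly above u: q, z, x, s.
One step further: t, v (6 so far).
Nothing else is reachable above u; 6 in all.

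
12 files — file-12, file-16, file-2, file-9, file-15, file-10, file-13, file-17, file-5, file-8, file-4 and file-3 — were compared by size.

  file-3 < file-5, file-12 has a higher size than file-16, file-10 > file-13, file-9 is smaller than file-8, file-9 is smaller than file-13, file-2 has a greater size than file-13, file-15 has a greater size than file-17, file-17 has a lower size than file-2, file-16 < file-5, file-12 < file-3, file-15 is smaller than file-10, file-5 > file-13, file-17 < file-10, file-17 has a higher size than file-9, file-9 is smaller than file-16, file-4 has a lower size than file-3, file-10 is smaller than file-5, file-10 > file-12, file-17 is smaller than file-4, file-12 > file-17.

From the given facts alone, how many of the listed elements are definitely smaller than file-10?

Directly below file-10: file-17, file-13, file-15, file-12.
One step further: file-9, file-16 (6 so far).
Nothing else is reachable below file-10; 6 in all.

6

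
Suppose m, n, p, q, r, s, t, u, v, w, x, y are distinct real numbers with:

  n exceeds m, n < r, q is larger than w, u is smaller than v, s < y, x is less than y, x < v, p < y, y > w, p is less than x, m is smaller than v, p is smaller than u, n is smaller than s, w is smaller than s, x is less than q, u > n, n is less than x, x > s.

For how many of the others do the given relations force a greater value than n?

Directly above n: u, s, x, r.
One step further: v, q, y (7 so far).
Nothing else is reachable above n; 7 in all.

7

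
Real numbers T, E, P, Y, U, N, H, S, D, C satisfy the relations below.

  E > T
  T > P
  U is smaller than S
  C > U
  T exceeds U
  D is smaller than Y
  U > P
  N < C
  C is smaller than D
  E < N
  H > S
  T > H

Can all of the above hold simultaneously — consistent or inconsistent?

Every relation is compatible with P < U < S < H < T < E < N < C < D < Y; the set is consistent.

consistent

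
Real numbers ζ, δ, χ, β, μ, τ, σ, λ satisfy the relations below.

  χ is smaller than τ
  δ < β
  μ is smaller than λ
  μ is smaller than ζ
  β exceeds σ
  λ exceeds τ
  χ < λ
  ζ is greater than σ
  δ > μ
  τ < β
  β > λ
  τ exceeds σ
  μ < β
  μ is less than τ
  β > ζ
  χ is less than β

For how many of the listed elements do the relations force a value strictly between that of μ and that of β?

The relations place μ below β. An element lies strictly between them when it is forced above μ and also forced below β.
Above μ: {ζ, τ, δ, λ}. Below β: {χ, σ, ζ, τ, δ, λ}.
Intersection: {ζ, τ, δ, λ} — 4.

4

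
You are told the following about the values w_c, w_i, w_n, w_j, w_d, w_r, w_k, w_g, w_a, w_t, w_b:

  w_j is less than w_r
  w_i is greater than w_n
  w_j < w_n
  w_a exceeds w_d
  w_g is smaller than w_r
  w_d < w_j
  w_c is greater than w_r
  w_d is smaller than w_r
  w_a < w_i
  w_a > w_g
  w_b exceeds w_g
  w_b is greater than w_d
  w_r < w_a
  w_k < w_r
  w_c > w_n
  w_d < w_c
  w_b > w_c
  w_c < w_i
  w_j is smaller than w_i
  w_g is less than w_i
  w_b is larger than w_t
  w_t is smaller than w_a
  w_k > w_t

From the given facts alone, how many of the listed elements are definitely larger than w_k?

The elements the relations force above w_k are w_r, w_a, w_c, w_b, w_i — no chain reaches any other.
That is 5.

5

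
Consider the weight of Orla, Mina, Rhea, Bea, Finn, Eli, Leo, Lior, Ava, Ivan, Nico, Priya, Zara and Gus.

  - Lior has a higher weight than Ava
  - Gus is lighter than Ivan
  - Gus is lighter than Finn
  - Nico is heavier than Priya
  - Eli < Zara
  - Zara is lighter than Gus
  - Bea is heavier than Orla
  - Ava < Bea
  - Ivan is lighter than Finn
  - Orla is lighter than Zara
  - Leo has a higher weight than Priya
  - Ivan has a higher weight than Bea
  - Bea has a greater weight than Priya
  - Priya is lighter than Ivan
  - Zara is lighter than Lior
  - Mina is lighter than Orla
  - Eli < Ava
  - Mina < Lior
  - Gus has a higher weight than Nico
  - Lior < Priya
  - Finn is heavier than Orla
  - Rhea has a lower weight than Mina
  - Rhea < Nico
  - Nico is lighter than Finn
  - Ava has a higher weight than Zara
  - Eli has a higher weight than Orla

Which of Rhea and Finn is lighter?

Rhea

Link the given pairs in sequence: Rhea < Mina; Mina < Orla; Orla < Eli; Eli < Zara; Zara < Ava; Ava < Lior; Lior < Priya; Priya < Nico; Nico < Gus; Gus < Ivan; Ivan < Finn.
Together: Rhea < Mina < Orla < Eli < Zara < Ava < Lior < Priya < Nico < Gus < Ivan < Finn.
So Rhea < Finn; Rhea is the lighter of the two.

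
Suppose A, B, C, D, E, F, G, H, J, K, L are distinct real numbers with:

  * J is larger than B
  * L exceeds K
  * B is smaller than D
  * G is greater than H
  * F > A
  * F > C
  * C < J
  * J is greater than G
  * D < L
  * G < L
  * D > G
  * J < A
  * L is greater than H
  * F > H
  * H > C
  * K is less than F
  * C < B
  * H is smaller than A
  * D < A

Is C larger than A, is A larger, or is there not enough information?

Following the relations from C: C < H < G < J < A.
So A is larger.

A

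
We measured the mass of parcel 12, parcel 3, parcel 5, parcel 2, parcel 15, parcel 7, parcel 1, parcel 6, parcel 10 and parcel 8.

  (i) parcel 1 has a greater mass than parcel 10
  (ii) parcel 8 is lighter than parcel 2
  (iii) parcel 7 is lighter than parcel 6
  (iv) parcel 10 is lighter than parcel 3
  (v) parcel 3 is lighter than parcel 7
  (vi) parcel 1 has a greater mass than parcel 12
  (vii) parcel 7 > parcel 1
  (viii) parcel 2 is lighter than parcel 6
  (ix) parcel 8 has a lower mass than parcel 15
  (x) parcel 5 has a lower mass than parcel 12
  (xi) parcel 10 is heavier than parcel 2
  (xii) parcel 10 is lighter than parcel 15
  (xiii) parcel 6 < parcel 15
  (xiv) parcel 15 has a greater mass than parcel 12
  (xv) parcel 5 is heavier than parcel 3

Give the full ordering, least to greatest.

parcel 8 < parcel 2 < parcel 10 < parcel 3 < parcel 5 < parcel 12 < parcel 1 < parcel 7 < parcel 6 < parcel 15

Each adjacent pair is fixed by a given relation: parcel 8 < parcel 2; parcel 2 < parcel 10; parcel 10 < parcel 3; parcel 3 < parcel 5; parcel 5 < parcel 12; parcel 12 < parcel 1; parcel 1 < parcel 7; parcel 7 < parcel 6; parcel 6 < parcel 15. Chaining them end to end gives the full order.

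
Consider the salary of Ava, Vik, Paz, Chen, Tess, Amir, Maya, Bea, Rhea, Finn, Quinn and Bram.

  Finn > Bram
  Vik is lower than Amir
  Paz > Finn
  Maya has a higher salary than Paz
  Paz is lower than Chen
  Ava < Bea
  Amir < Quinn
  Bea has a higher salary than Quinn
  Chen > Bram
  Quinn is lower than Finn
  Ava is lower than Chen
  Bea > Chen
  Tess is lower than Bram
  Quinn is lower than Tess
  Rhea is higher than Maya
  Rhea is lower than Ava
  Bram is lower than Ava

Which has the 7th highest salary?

Piecing the relations together gives one ordering: Vik < Amir < Quinn < Tess < Bram < Finn < Paz < Maya < Rhea < Ava < Chen < Bea.
Counting 7 from the largest end gives Finn.

Finn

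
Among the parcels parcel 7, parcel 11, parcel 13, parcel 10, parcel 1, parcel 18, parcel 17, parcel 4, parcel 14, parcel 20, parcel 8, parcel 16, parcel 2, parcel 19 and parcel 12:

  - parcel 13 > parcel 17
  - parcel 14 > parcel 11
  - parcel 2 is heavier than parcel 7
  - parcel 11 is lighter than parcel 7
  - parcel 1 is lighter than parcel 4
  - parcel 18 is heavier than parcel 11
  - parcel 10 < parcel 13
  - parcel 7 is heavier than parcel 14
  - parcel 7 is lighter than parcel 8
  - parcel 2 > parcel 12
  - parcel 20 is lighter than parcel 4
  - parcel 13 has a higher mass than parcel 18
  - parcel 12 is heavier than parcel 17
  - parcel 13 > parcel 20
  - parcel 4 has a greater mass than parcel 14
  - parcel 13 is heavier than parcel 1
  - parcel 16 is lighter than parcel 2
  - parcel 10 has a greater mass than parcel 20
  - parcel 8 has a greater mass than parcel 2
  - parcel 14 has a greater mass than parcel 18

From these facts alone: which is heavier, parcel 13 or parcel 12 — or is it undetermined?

undetermined

Following every chain through parcel 12: above parcel 12 we get parcel 2, parcel 8; below parcel 12 we get parcel 17.
parcel 13 is not reached, and no chain runs the other way from parcel 13 to parcel 12.
So the given relations leave the order of parcel 12 and parcel 13 undetermined.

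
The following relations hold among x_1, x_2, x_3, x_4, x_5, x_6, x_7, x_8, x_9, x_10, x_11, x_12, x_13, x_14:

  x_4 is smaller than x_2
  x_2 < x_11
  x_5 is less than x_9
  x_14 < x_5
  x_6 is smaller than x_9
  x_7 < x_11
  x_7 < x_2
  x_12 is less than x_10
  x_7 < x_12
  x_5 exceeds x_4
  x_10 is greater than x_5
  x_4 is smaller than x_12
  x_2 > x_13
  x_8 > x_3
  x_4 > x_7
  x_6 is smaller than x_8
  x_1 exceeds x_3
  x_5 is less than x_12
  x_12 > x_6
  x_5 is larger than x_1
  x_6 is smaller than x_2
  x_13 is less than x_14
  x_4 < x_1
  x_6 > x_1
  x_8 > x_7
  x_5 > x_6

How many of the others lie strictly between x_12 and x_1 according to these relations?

The relations place x_1 below x_12. An element lies strictly between them when it is forced above x_1 and also forced below x_12.
Above x_1: {x_6, x_2, x_8, x_5, x_10, x_11, x_9}. Below x_12: {x_3, x_7, x_4, x_13, x_6, x_14, x_5}.
Intersection: {x_6, x_5} — 2.

2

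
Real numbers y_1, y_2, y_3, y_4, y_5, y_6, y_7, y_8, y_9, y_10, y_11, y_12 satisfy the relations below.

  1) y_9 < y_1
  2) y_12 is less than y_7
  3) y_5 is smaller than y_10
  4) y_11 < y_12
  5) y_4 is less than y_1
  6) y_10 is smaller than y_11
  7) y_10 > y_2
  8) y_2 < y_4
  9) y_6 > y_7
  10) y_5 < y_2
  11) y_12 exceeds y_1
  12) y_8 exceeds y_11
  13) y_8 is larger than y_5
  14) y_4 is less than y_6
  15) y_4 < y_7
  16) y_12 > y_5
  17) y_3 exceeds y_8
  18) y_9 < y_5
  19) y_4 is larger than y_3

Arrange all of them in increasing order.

y_9 < y_5 < y_2 < y_10 < y_11 < y_8 < y_3 < y_4 < y_1 < y_12 < y_7 < y_6

The consecutive links are each given: y_9 < y_5; y_5 < y_2; y_2 < y_10; y_10 < y_11; y_11 < y_8; y_8 < y_3; y_3 < y_4; y_4 < y_1; y_1 < y_12; y_12 < y_7; y_7 < y_6.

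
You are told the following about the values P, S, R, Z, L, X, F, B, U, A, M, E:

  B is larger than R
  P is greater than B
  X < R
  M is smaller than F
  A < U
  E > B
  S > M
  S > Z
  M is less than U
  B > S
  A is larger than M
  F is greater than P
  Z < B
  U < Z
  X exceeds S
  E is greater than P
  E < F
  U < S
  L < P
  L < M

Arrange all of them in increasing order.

Nothing is placed below L, so it is least; from there L < M; M < A; A < U; U < Z; Z < S; S < X; X < R; R < B; B < P; P < E; E < F, each given directly.

L < M < A < U < Z < S < X < R < B < P < E < F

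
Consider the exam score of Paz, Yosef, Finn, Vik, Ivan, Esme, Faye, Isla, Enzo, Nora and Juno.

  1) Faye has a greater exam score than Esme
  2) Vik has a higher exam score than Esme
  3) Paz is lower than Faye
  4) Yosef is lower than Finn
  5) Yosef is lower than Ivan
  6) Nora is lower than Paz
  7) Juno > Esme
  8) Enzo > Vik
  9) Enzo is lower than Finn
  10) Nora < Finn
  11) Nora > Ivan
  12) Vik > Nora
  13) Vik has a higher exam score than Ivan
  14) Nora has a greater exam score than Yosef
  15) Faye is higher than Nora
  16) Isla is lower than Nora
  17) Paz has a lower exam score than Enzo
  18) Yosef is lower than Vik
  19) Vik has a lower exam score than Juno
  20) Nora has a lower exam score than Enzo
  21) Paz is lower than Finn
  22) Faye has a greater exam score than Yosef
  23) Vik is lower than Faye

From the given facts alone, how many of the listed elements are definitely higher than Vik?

Directly above Vik: Faye, Juno, Enzo.
One step further: Finn (4 so far).
Nothing else is reachable above Vik; 4 in all.

4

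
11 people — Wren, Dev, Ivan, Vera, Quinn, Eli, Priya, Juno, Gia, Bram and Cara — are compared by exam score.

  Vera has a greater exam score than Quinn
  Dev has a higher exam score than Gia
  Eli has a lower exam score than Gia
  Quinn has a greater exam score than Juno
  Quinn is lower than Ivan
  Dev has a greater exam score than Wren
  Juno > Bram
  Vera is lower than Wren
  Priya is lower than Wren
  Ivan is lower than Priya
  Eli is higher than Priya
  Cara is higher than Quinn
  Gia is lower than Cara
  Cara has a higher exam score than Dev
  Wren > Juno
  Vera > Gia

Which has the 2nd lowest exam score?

Chaining the given pairs: Bram < Juno < Quinn < Ivan < Priya < Eli < Gia < Vera < Wren < Dev < Cara.
Counting 2 from the smallest end gives Juno.

Juno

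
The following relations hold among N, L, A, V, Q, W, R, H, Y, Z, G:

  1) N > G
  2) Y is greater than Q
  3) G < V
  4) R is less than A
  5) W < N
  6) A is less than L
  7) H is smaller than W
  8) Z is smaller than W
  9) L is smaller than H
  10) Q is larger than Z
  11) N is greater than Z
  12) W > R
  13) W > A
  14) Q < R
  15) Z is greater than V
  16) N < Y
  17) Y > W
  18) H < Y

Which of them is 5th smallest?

R

The consecutive relations fix a unique order: G < V < Z < Q < R < A < L < H < W < N < Y.
The 5th smallest is R.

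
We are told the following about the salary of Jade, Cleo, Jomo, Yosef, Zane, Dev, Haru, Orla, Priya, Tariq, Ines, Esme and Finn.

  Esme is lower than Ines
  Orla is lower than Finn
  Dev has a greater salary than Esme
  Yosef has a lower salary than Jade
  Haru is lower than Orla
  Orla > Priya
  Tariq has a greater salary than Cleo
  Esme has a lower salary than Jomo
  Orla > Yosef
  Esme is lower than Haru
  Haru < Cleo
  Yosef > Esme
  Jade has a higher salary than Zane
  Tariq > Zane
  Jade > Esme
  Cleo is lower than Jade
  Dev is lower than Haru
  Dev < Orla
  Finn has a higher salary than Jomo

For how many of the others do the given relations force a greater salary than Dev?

6

From Dev the given relations immediately reach Haru, Orla.
From those, Cleo, Finn — 4 in total.
From those, Jade, Tariq — 6 in total.
No other element is forced above Dev by the given relations, so the count is 6.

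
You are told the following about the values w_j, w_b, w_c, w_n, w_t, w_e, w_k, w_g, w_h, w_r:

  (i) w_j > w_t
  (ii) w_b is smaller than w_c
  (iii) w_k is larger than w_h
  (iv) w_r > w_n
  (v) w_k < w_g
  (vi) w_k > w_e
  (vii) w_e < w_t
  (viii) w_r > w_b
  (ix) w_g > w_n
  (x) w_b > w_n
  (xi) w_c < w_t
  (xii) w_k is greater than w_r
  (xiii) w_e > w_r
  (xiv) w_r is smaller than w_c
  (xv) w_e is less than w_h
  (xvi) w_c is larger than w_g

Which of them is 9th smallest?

Chaining the given pairs: w_n < w_b < w_r < w_e < w_h < w_k < w_g < w_c < w_t < w_j.
The 9th smallest is w_t.

w_t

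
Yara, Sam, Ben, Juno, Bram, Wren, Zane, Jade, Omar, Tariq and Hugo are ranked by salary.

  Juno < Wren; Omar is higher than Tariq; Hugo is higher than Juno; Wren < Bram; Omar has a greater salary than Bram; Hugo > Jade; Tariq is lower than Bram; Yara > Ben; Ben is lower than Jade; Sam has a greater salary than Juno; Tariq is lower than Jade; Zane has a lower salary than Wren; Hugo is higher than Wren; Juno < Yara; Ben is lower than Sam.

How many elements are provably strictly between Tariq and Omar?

1

The relations place Tariq below Omar. An element lies strictly between them when it is forced above Tariq and also forced below Omar.
Above Tariq: {Jade, Bram, Hugo}. Below Omar: {Juno, Zane, Wren, Bram}.
Intersection: {Bram} — 1.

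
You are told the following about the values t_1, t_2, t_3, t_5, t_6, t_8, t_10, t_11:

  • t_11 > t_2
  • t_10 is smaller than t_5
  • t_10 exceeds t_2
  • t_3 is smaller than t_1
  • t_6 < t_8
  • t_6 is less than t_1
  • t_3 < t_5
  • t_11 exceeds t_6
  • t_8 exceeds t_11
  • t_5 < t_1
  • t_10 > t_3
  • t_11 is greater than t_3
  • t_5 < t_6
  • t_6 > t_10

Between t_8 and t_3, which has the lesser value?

t_3

t_3 < t_10 < t_5 < t_6 < t_11 < t_8, by transitivity through t_10, t_5, t_6, t_11.
So t_3 < t_8; t_3 is the smaller of the two.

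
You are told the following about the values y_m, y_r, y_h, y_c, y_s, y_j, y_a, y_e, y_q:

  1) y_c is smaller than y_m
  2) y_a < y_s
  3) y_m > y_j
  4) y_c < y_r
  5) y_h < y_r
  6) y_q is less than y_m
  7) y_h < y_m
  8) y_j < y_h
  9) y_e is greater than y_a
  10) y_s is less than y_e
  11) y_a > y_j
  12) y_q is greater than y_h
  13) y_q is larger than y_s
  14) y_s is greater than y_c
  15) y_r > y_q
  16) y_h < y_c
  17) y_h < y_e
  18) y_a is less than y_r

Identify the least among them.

Chaining upward from y_j: directly above it, y_h, y_a, y_m; then y_c, y_s, y_q, y_r, y_e.
That covers every other element, and nothing is given below y_j, so y_j is the least.

y_j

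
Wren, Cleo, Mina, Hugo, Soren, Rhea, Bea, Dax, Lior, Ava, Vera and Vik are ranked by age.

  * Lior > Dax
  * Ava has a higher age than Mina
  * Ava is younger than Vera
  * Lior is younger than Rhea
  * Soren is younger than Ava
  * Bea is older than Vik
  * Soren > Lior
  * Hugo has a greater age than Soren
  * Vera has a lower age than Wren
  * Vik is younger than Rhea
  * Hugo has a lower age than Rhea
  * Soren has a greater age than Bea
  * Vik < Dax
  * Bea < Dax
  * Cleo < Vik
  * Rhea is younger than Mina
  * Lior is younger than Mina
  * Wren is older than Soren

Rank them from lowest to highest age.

The consecutive links are each given: Cleo < Vik; Vik < Bea; Bea < Dax; Dax < Lior; Lior < Soren; Soren < Hugo; Hugo < Rhea; Rhea < Mina; Mina < Ava; Ava < Vera; Vera < Wren.

Cleo < Vik < Bea < Dax < Lior < Soren < Hugo < Rhea < Mina < Ava < Vera < Wren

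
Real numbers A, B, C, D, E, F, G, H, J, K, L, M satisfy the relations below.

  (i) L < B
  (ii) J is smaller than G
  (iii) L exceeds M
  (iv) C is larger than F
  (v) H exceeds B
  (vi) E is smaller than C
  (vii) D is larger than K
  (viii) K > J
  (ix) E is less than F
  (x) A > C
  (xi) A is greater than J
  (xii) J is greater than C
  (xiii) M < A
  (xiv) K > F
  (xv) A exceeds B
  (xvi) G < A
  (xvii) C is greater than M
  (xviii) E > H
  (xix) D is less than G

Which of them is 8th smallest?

J

The consecutive relations fix a unique order: M < L < B < H < E < F < C < J < K < D < G < A.
Counting 8 from the smallest end gives J.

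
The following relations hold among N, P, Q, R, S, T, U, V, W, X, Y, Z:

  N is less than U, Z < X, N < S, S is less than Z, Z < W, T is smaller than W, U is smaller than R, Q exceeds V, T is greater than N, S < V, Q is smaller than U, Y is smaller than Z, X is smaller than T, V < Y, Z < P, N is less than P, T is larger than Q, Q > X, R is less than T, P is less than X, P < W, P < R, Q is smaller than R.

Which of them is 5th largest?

Q

The consecutive relations fix a unique order: N < S < V < Y < Z < P < X < Q < U < R < T < W.
The 5th largest is Q.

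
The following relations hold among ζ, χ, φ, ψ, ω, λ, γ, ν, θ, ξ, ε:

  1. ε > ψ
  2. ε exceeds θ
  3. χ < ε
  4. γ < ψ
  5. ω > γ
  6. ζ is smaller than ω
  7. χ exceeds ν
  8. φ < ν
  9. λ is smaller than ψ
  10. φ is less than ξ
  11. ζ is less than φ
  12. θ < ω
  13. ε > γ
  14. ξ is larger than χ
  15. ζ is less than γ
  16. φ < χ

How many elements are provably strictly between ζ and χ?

2

The relations place ζ below χ. An element lies strictly between them when it is forced above ζ and also forced below χ.
Above ζ: {γ, φ, ν, ψ, ε, ξ, ω}. Below χ: {φ, ν}.
Intersection: {φ, ν} — 2.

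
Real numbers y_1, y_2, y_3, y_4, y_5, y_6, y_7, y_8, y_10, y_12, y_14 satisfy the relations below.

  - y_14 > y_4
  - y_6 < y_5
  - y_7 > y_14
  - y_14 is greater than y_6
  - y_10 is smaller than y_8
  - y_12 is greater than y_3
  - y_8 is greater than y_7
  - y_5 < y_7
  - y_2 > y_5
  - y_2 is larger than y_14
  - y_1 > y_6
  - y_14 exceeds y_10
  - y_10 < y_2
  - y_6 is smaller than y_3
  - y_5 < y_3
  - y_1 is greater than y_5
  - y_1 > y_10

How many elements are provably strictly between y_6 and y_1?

The relations place y_6 below y_1. An element lies strictly between them when it is forced above y_6 and also forced below y_1.
Above y_6: {y_5, y_14, y_3, y_12, y_7, y_2, y_8}. Below y_1: {y_10, y_5}.
Intersection: {y_5} — 1.

1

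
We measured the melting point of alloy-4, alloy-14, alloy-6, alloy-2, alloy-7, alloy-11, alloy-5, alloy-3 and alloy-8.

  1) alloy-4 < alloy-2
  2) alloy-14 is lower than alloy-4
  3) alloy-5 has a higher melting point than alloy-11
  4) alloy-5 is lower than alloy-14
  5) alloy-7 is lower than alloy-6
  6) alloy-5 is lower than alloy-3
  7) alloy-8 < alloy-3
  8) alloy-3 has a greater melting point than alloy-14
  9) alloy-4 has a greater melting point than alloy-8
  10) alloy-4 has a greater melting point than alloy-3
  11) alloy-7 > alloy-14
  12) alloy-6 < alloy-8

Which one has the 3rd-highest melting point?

The consecutive relations fix a unique order: alloy-11 < alloy-5 < alloy-14 < alloy-7 < alloy-6 < alloy-8 < alloy-3 < alloy-4 < alloy-2.
The 3rd largest is alloy-3.

alloy-3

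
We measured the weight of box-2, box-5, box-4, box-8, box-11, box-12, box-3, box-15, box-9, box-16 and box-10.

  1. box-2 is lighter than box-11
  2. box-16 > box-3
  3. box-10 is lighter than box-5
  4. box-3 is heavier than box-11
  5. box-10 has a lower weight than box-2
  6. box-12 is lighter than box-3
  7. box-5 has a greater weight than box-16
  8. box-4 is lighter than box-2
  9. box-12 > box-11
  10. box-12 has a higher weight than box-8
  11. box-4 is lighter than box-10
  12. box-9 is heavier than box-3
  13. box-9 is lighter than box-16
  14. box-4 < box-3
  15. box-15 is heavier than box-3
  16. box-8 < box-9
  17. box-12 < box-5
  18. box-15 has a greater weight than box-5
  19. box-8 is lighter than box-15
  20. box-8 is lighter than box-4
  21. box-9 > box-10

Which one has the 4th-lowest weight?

Chaining the given pairs: box-8 < box-4 < box-10 < box-2 < box-11 < box-12 < box-3 < box-9 < box-16 < box-5 < box-15.
Counting 4 from the smallest end gives box-2.

box-2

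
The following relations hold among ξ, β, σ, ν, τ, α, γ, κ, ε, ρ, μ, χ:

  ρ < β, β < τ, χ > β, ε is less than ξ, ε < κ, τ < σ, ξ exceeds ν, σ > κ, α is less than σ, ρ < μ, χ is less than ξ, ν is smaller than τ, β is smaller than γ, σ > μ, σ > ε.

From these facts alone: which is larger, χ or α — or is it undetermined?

undetermined

Following every chain through χ: above χ we get ξ; below χ we get ρ, β.
α is not reached, and no chain runs the other way from α to χ.
So the given relations leave the order of χ and α undetermined.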